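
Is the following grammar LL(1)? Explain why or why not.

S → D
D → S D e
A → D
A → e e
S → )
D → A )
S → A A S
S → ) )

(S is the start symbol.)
A grammar is LL(1) if for each non-terminal N with multiple productions, the predict sets of those productions are pairwise disjoint, where PREDICT(N → α) = (FIRST(α) \ {ε}) ∪ (FOLLOW(N) if α ⇒* ε).

Relevant sets:
  FIRST(D) = { ')', 'e' }
  FIRST(A) = { ')', 'e' }
  FIRST(S) = { ')', 'e' }

For S:
  PREDICT(S → D) = { ')', 'e' }
  PREDICT(S → ')') = { ')' }
  PREDICT(S → A A S) = { ')', 'e' }
  PREDICT(S → ')' ')') = { ')' }
For D:
  PREDICT(D → S D e) = { ')', 'e' }
  PREDICT(D → A ')') = { ')', 'e' }
For A:
  PREDICT(A → D) = { ')', 'e' }
  PREDICT(A → e e) = { 'e' }

Conflict found: Predict set conflict for S: { ')' }
The grammar is NOT LL(1).

Answer: No. Predict set conflict for S: { ')' }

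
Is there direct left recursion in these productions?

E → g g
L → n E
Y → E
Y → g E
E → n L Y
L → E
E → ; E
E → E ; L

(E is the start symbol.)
E → g g: starts with g
L → n E: starts with n
Y → E: starts with E
Y → g E: starts with g
E → n L Y: starts with n
L → E: starts with E
E → ; E: starts with ';'
E → E ; L: LEFT RECURSIVE (starts with E)

The grammar has direct left recursion on: E.

Answer: Yes, E is left-recursive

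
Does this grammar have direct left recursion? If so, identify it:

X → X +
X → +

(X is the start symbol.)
Yes, X is left-recursive

X → X +: LEFT RECURSIVE (starts with X)
X → +: starts with '+'

The grammar has direct left recursion on: X.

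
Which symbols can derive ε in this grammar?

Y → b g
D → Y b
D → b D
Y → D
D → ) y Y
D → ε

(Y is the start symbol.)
{ 'D', 'Y' }

A non-terminal is nullable if it can derive ε (the empty string): either it has an ε-production, or it has a production whose right-hand side consists entirely of nullable non-terminals.

ε-productions: D → ε
So D is immediately nullable.
Y → D: every symbol on the right is nullable, so Y is nullable too.
Every non-terminal is now nullable.
Nullable = { 'D', 'Y' }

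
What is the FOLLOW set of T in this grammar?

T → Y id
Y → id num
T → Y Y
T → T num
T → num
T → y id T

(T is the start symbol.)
{ $, 'num' }

To compute FOLLOW(T), find every occurrence of T on a right-hand side N → α T β: add FIRST(β) \ {ε}, and if β is empty or nullable also add FOLLOW(N). Iterate to a fixed point.

T is the start symbol, so $ ∈ FOLLOW(T).
In T → T num: T is followed by num, add FIRST(num) \ {ε} = { 'num' }
In T → y id T: T is at the end; this adds FOLLOW(T) to itself — nothing new

Taking the union: FOLLOW(T) = { $, 'num' }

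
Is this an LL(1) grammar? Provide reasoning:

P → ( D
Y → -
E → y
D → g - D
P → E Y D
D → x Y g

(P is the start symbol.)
A grammar is LL(1) if for each non-terminal N with multiple productions, the predict sets of those productions are pairwise disjoint, where PREDICT(N → α) = (FIRST(α) \ {ε}) ∪ (FOLLOW(N) if α ⇒* ε).

Relevant sets:
  FIRST(E) = { 'y' }

For P:
  PREDICT(P → '(' D) = { '(' }
  PREDICT(P → E Y D) = { 'y' }
For D:
  PREDICT(D → g '-' D) = { 'g' }
  PREDICT(D → x Y g) = { 'x' }
Y, E have a single production, so nothing to check there.

All predict sets are disjoint. The grammar IS LL(1).

Answer: Yes, the grammar is LL(1).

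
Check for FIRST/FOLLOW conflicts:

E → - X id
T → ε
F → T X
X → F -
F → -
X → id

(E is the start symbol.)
Nullable non-terminals: T.
T has a nullable alternative but only one production, so nothing to check.

E, F, X have no nullable alternative, so no FIRST/FOLLOW check is needed there.

No FIRST/FOLLOW conflicts found.

Answer: No FIRST/FOLLOW conflicts.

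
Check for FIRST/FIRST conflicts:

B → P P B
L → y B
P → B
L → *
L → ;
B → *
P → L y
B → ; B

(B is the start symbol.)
Yes. B → P P B / B → '*' on { '*' }; B → P P B / B → ';' B on { ';' }; P → B / P → L y on { '*', ';', 'y' }

FIRST sets of the non-terminals at (or reachable through a nullable prefix from) the front of some alternative:
  FIRST(P) = { '*', ';', 'y' }
  FIRST(B) = { '*', ';', 'y' }
  FIRST(L) = { '*', ';', 'y' }

Productions for B:
  B → P P B: FIRST = { '*', ';', 'y' }
  B → *: FIRST = { '*' }
  B → ; B: FIRST = { ';' }
Productions for L:
  L → y B: FIRST = { 'y' }
  L → *: FIRST = { '*' }
  L → ;: FIRST = { ';' }
Productions for P:
  P → B: FIRST = { '*', ';', 'y' }
  P → L y: FIRST = { '*', ';', 'y' }

Conflict for B: B → P P B and B → *
  Overlap: { '*' }
Conflict for B: B → P P B and B → ; B
  Overlap: { ';' }
Conflict for P: P → B and P → L y
  Overlap: { '*', ';', 'y' }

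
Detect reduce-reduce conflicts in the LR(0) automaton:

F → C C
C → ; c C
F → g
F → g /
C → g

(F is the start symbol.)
A reduce-reduce conflict occurs when an LR(0) state has two complete items [A → α .] and [B → β .] — both call for a reduction, and with no lookahead the parser cannot choose between them.

Augment with F' → F and build the canonical LR(0) collection (I0 = CLOSURE({[F' → . F]}), then GOTO on every symbol after a dot until no new states appear). It has 10 states:
  I0: { [C → . ; c C], [C → . g], [F → . C C], [F → . g /], [F → . g], [F' → . F] }  — shift
  I1: { [C → ; . c C] }  — shift
  I2: { [C → . ; c C], [C → . g], [F → C . C] }  — shift
  I3: { [F' → F .] }  — accept
  I4: { [C → g .], [F → g . /], [F → g .] }  — shift, 2 reduces
  I5: { [F → g / .] }  — reduce
  I6: { [F → C C .] }  — reduce
  I7: { [C → g .] }  — reduce
  I8: { [C → . ; c C], [C → . g], [C → ; c . C] }  — shift
  I9: { [C → ; c C .] }  — reduce

I4 contains complete items [C → g .], [F → g .] — reduce-reduce conflict.

Answer: Yes — I4: [C → g .] vs [F → g .]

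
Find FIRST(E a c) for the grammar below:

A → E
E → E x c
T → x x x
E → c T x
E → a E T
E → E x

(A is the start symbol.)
FIRST sets of the non-terminals involved (from the grammar, by fixed-point iteration):
  FIRST(E) = { 'a', 'c' }

To compute FIRST(E a c), process the symbols left to right:
Symbol E is a non-terminal. Add FIRST(E) \ {ε} = { 'a', 'c' }
E is not nullable (ε ∉ FIRST(E)), so stop here.
FIRST(E a c) = { 'a', 'c' }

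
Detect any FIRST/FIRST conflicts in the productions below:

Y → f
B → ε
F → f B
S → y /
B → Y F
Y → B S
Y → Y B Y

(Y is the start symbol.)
Yes. Y → f / Y → B S on { 'f' }; Y → f / Y → Y B Y on { 'f' }; Y → B S / Y → Y B Y on { 'f', 'y' }

FIRST sets of the non-terminals at (or reachable through a nullable prefix from) the front of some alternative:
  FIRST(B) = { 'f', 'y', ε }
  FIRST(S) = { 'y' }
  FIRST(Y) = { 'f', 'y' }

Productions for Y:
  Y → f: FIRST = { 'f' }
  Y → B S: FIRST = { 'f', 'y' }
  Y → Y B Y: FIRST = { 'f', 'y' }
Productions for B:
  B → ε: FIRST = { ε }
  B → Y F: FIRST = { 'f', 'y' }
F, S have only one production, so no FIRST/FIRST conflict is possible there.

Conflict for Y: Y → f and Y → B S
  Overlap: { 'f' }
Conflict for Y: Y → f and Y → Y B Y
  Overlap: { 'f' }
Conflict for Y: Y → B S and Y → Y B Y
  Overlap: { 'f', 'y' }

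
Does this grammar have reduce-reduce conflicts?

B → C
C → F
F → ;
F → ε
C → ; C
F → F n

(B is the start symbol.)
Augment with B' → B and build the canonical LR(0) collection (I0 = CLOSURE({[B' → . B]}), then GOTO on every symbol after a dot until no new states appear). It has 7 states:
  I0: { [B → . C], [B' → . B], [C → . ; C], [C → . F], [F → . ;], [F → . F n], [F → .] }  — shift, reduce
  I1: { [C → . ; C], [C → . F], [C → ; . C], [F → . ;], [F → . F n], [F → .], [F → ; .] }  — shift, 2 reduces
  I2: { [B' → B .] }  — accept
  I3: { [B → C .] }  — reduce
  I4: { [C → F .], [F → F . n] }  — shift, reduce
  I5: { [F → F n .] }  — reduce
  I6: { [C → ; C .] }  — reduce

I1 contains complete items [F → .], [F → ; .] — reduce-reduce conflict.

Answer: Yes — I1: [F → .] vs [F → ; .]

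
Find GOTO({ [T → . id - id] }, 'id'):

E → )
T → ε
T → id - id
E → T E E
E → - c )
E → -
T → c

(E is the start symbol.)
GOTO(I, 'id') = CLOSURE({ [A → αX.β] : [A → α.Xβ] ∈ I, X = 'id' })

Items with dot before 'id', with the dot advanced:
  [T → . id - id] → [T → id . - id]
Closure adds nothing (no advanced item has the dot before a non-terminal).

GOTO = { [T → id . - id] }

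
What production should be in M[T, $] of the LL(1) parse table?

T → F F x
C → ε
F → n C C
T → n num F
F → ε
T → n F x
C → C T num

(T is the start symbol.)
To find M[T, $], we find productions for T where $ is in the predict set (PREDICT(N → α) = (FIRST(α) \ {ε}) ∪ (FOLLOW(N) if α ⇒* ε)).

Relevant sets:
  FIRST(F) = { 'n', ε }

T → F F x: PREDICT = { 'n', 'x' }
T → n num F: PREDICT = { 'n' }
T → n F x: PREDICT = { 'n' }

M[T, $] is empty (no production applies)

Answer: Empty (error entry)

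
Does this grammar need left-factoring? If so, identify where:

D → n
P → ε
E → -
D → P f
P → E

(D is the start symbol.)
Left-factoring is needed when two productions for the same non-terminal
share a common prefix on the right-hand side.

Productions for D:
  D → n
  D → P f
Productions for P:
  P → ε
  P → E

No common prefixes found.

Answer: No, left-factoring is not needed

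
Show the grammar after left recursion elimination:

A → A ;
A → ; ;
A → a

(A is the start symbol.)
A is directly left-recursive. The standard transformation for
  A → A α₁ | ... | A α_m | β₁ | ... | β_n
is
  A  → β₁ A' | ... | β_n A'
  A' → α₁ A' | ... | α_m A' | ε

A → ; ; becomes A → ; ; A'
A → a becomes A → a A'
A → A ; becomes A' → ; A'
Add A' → ε

Resulting grammar:
A → ; ; A'
A → a A'
A' → ; A'
A' → ε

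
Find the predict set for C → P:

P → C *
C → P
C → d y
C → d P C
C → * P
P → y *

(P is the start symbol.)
{ '*', 'd', 'y' }

PREDICT(C → P) = (FIRST(RHS) \ {ε}) ∪ (FOLLOW(C) if ε ∈ FIRST(RHS), i.e. RHS ⇒* ε)
FIRST(P) = { '*', 'd', 'y' }
FIRST(P) = { '*', 'd', 'y' }
ε ∉ FIRST(P), so FOLLOW(C) is not added.
PREDICT(C → P) = { '*', 'd', 'y' }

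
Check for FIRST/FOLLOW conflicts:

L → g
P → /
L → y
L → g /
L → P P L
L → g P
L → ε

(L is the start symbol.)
No FIRST/FOLLOW conflicts.

A FIRST/FOLLOW conflict occurs when a non-terminal N has a nullable alternative N → β (β ⇒* ε) and another alternative N → α with FIRST(α) ∩ FOLLOW(N) ≠ ∅: on such a lookahead the parser cannot decide between expanding α and letting N vanish via β.

Nullable non-terminals: L.
FIRST sets used below: FIRST(P) = { '/' }

L: nullable alternative(s) L → ε; FOLLOW(L) = { $ }
  L → g: FIRST \ {ε} = { 'g' } — disjoint from FOLLOW(L)
  L → y: FIRST \ {ε} = { 'y' } — disjoint from FOLLOW(L)
  L → g /: FIRST \ {ε} = { 'g' } — disjoint from FOLLOW(L)
  L → P P L: FIRST \ {ε} = { '/' } — disjoint from FOLLOW(L)
  L → g P: FIRST \ {ε} = { 'g' } — disjoint from FOLLOW(L)
  L → ε: FIRST \ {ε} = { } — this is the only nullable alternative, skip

P has no nullable alternative, so no FIRST/FOLLOW check is needed there.

No FIRST/FOLLOW conflicts found.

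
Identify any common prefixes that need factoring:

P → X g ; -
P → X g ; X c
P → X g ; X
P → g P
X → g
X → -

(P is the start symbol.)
Yes, P has productions with common prefix 'X g ;'

Left-factoring is needed when two productions for the same non-terminal
share a common prefix on the right-hand side.

Productions for P:
  P → X g ; -
  P → X g ; X c
  P → X g ; X
  P → g P
Productions for X:
  X → g
  X → -

Found common prefix 'X g ;' in productions for P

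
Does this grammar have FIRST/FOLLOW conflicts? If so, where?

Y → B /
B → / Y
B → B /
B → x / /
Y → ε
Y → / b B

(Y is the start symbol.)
Yes. Y → B '/' with FOLLOW(Y) on { '/' }; Y → '/' b B with FOLLOW(Y) on { '/' }

A FIRST/FOLLOW conflict occurs when a non-terminal N has a nullable alternative N → β (β ⇒* ε) and another alternative N → α with FIRST(α) ∩ FOLLOW(N) ≠ ∅: on such a lookahead the parser cannot decide between expanding α and letting N vanish via β.

Nullable non-terminals: Y.
FIRST sets used below: FIRST(B) = { '/', 'x' }

Y: nullable alternative(s) Y → ε; FOLLOW(Y) = { $, '/' }
  Y → B /: FIRST \ {ε} = { '/', 'x' } — overlaps FOLLOW(Y) on { '/' }: CONFLICT
  Y → ε: FIRST \ {ε} = { } — this is the only nullable alternative, skip
  Y → / b B: FIRST \ {ε} = { '/' } — overlaps FOLLOW(Y) on { '/' }: CONFLICT

B has no nullable alternative, so no FIRST/FOLLOW check is needed there.

So the grammar has 2 FIRST/FOLLOW conflicts (marked CONFLICT above).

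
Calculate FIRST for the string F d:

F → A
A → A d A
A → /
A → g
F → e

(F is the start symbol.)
FIRST sets of the non-terminals involved (from the grammar, by fixed-point iteration):
  FIRST(F) = { '/', 'e', 'g' }

To compute FIRST(F d), process the symbols left to right:
Symbol F is a non-terminal. Add FIRST(F) \ {ε} = { '/', 'e', 'g' }
F is not nullable (ε ∉ FIRST(F)), so stop here.
FIRST(F d) = { '/', 'e', 'g' }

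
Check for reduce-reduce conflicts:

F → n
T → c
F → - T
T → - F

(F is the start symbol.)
No reduce-reduce conflicts

Augment with F' → F and build the canonical LR(0) collection (I0 = CLOSURE({[F' → . F]}), then GOTO on every symbol after a dot until no new states appear). It has 8 states:
  I0: { [F → . - T], [F → . n], [F' → . F] }  — shift
  I1: { [F → - . T], [T → . - F], [T → . c] }  — shift
  I2: { [F' → F .] }  — accept
  I3: { [F → n .] }  — reduce
  I4: { [F → . - T], [F → . n], [T → - . F] }  — shift
  I5: { [F → - T .] }  — reduce
  I6: { [T → c .] }  — reduce
  I7: { [T → - F .] }  — reduce

No state contains more than one complete item.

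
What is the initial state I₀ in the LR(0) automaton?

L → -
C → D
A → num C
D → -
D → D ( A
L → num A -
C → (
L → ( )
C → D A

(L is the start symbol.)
{ [L → . ( )], [L → . -], [L → . num A -], [L' → . L] }

First, augment the grammar with L' → L
I₀ = CLOSURE({ [L' → . L] }):
  [L' → . L] has the dot before L: add [L → . -], [L → . num A -], [L → . ( )]
No further items can be added.

I₀ = { [L → . ( )], [L → . -], [L → . num A -], [L' → . L] }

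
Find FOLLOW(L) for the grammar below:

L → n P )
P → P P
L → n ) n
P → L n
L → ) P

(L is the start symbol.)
To compute FOLLOW(L), find every occurrence of L on a right-hand side N → α L β: add FIRST(β) \ {ε}, and if β is empty or nullable also add FOLLOW(N). Iterate to a fixed point.

L is the start symbol, so $ ∈ FOLLOW(L).
In P → L n: L is followed by n, add FIRST(n) \ {ε} = { 'n' }

Taking the union: FOLLOW(L) = { $, 'n' }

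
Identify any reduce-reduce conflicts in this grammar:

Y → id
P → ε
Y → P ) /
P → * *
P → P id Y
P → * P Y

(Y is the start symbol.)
A reduce-reduce conflict occurs when an LR(0) state has two complete items [A → α .] and [B → β .] — both call for a reduction, and with no lookahead the parser cannot choose between them.

Augment with Y' → Y and build the canonical LR(0) collection (I0 = CLOSURE({[Y' → . Y]}), then GOTO on every symbol after a dot until no new states appear). It has 13 states:
  I0: { [P → . * *], [P → . * P Y], [P → . P id Y], [P → .], [Y → . P ) /], [Y → . id], [Y' → . Y] }  — shift, reduce
  I1: { [P → * . *], [P → * . P Y], [P → . * *], [P → . * P Y], [P → . P id Y], [P → .] }  — shift, reduce
  I2: { [P → P . id Y], [Y → P . ) /] }  — shift
  I3: { [Y' → Y .] }  — accept
  I4: { [Y → id .] }  — reduce
  I5: { [Y → P ) . /] }  — shift
  I6: { [P → . * *], [P → . * P Y], [P → . P id Y], [P → .], [P → P id . Y], [Y → . P ) /], [Y → . id] }  — shift, reduce
  I7: { [P → P id Y .] }  — reduce
  I8: { [Y → P ) / .] }  — reduce
  I9: { [P → * * .], [P → * . *], [P → * . P Y], [P → . * *], [P → . * P Y], [P → . P id Y], [P → .] }  — shift, 2 reduces
  I10: { [P → * P . Y], [P → . * *], [P → . * P Y], [P → . P id Y], [P → .], [P → P . id Y], [Y → . P ) /], [Y → . id] }  — shift, reduce
  I11: { [P → * P Y .] }  — reduce
  I12: { [P → . * *], [P → . * P Y], [P → . P id Y], [P → .], [P → P id . Y], [Y → . P ) /], [Y → . id], [Y → id .] }  — shift, 2 reduces

I9 contains complete items [P → .], [P → * * .] — reduce-reduce conflict.
I12 contains complete items [P → .], [Y → id .] — reduce-reduce conflict.

Answer: Yes — I9: [P → .] vs [P → * * .]; I12: [P → .] vs [Y → id .]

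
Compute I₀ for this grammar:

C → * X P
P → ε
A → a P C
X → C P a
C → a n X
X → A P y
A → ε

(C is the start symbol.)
{ [C → . * X P], [C → . a n X], [C' → . C] }

First, augment the grammar with C' → C
I₀ = CLOSURE({ [C' → . C] }):
  [C' → . C] has the dot before C: add [C → . * X P], [C → . a n X]
No further items can be added.

I₀ = { [C → . * X P], [C → . a n X], [C' → . C] }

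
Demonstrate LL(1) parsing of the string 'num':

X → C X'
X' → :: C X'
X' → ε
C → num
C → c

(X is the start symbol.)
Stack is shown with the top on the left.

Stack     Input  Action
-----------------------
X $       num $  output X → C X'
C X' $    num $  output C → num
num X' $  num $  match 'num'
X' $      $      output X' → ε
$         $      accept

The string is accepted.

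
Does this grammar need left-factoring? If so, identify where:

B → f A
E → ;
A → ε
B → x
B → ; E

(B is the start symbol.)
Left-factoring is needed when two productions for the same non-terminal
share a common prefix on the right-hand side.

Productions for B:
  B → f A
  B → x
  B → ; E

No common prefixes found.

Answer: No, left-factoring is not needed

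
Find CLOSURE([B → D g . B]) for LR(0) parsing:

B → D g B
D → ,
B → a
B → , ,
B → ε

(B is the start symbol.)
To compute CLOSURE, for each item [A → α.Bβ] where B is a non-terminal, add [B → .γ] for all productions B → γ; repeat for the newly added items until nothing changes.

Start with: [B → D g . B]
  [B → D g . B] has the dot before B: add [B → . D g B], [B → . a], [B → . , ,], [B → .]
  [B → . D g B] has the dot before D: add [D → . ,]
No further items can be added.

CLOSURE = { [B → . , ,], [B → . D g B], [B → . a], [B → .], [B → D g . B], [D → . ,] }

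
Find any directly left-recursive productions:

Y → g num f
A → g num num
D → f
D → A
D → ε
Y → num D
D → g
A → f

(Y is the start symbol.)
No direct left recursion

Y → g num f: starts with g
A → g num num: starts with g
D → f: starts with f
D → A: starts with A
D → ε: starts with ε
Y → num D: starts with num
D → g: starts with g
A → f: starts with f

No direct left recursion found.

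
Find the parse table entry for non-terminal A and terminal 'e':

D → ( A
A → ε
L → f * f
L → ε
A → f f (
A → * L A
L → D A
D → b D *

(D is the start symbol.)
To find M[A, 'e'], we find productions for A where 'e' is in the predict set (PREDICT(N → α) = (FIRST(α) \ {ε}) ∪ (FOLLOW(N) if α ⇒* ε)).

Relevant sets:
  FOLLOW(A) = { $, '*', 'f' }

A → ε: PREDICT = { $, '*', 'f' }
A → f f (: PREDICT = { 'f' }
A → * L A: PREDICT = { '*' }

M[A, 'e'] is empty (no production applies)

Answer: Empty (error entry)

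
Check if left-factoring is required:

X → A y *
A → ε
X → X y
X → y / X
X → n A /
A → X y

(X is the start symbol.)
No, left-factoring is not needed

Left-factoring is needed when two productions for the same non-terminal
share a common prefix on the right-hand side.

Productions for X:
  X → A y *
  X → X y
  X → y / X
  X → n A /
Productions for A:
  A → ε
  A → X y

No common prefixes found.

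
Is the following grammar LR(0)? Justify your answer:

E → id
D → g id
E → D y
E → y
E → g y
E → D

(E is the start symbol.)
No. Shift-reduce conflict between [E → D .] and [E → D . y]

Augment with E' → E and build the canonical LR(0) collection (I0 = CLOSURE({[E' → . E]}), then GOTO on every symbol after a dot until no new states appear). It has 9 states:
  I0: { [D → . g id], [E → . D y], [E → . D], [E → . g y], [E → . id], [E → . y], [E' → . E] }  — shift
  I1: { [E → D . y], [E → D .] }  — shift, reduce
  I2: { [E' → E .] }  — accept
  I3: { [D → g . id], [E → g . y] }  — shift
  I4: { [E → id .] }  — reduce
  I5: { [E → y .] }  — reduce
  I6: { [D → g id .] }  — reduce
  I7: { [E → g y .] }  — reduce
  I8: { [E → D y .] }  — reduce

Conflict in state I1:
  Shift-reduce conflict between [E → D .] and [E → D . y]
So the grammar is NOT LR(0).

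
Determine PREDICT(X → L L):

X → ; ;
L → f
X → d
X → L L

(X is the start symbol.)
{ 'f' }

PREDICT(X → L L) = (FIRST(RHS) \ {ε}) ∪ (FOLLOW(X) if ε ∈ FIRST(RHS), i.e. RHS ⇒* ε)
FIRST(L) = { 'f' }
FIRST(L L) = { 'f' }
ε ∉ FIRST(L L), so FOLLOW(X) is not added.
PREDICT(X → L L) = { 'f' }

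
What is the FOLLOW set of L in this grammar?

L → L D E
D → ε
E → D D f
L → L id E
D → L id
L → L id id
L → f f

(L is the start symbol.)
To compute FOLLOW(L), find every occurrence of L on a right-hand side N → α L β: add FIRST(β) \ {ε}, and if β is empty or nullable also add FOLLOW(N). Iterate to a fixed point.

L is the start symbol, so $ ∈ FOLLOW(L).
In L → L D E: L is followed by D E, add FIRST(D E) \ {ε} = { 'f' }
In L → L id E: L is followed by id E, add FIRST(id E) \ {ε} = { 'id' }
In D → L id: L is followed by id, add FIRST(id) \ {ε} = { 'id' }
In L → L id id: L is followed by id id, add FIRST(id id) \ {ε} = { 'id' }

Taking the union: FOLLOW(L) = { $, 'f', 'id' }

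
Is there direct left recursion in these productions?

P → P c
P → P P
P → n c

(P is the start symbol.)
P → P c: LEFT RECURSIVE (starts with P)
P → P P: LEFT RECURSIVE (starts with P)
P → n c: starts with n

The grammar has direct left recursion on: P.

Answer: Yes, P is left-recursive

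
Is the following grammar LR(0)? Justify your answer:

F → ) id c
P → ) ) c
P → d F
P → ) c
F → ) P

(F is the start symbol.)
A grammar is LR(0) if no state in the canonical LR(0) collection has:
  - both a shift item (dot before a terminal) and a complete item (shift-reduce conflict), or
  - two or more complete items (reduce-reduce conflict; the accept item [F' → F .] counts as a complete item here).

Augment with F' → F and build the canonical LR(0) collection (I0 = CLOSURE({[F' → . F]}), then GOTO on every symbol after a dot until no new states appear). It has 12 states:
  I0: { [F → . ) P], [F → . ) id c], [F' → . F] }  — shift
  I1: { [F → ) . P], [F → ) . id c], [P → . ) ) c], [P → . ) c], [P → . d F] }  — shift
  I2: { [F' → F .] }  — accept
  I3: { [P → ) . ) c], [P → ) . c] }  — shift
  I4: { [F → ) P .] }  — reduce
  I5: { [F → . ) P], [F → . ) id c], [P → d . F] }  — shift
  I6: { [F → ) id . c] }  — shift
  I7: { [F → ) id c .] }  — reduce
  I8: { [P → d F .] }  — reduce
  I9: { [P → ) ) . c] }  — shift
  I10: { [P → ) c .] }  — reduce
  I11: { [P → ) ) c .] }  — reduce

Every state is either a pure shift/goto state or contains exactly one complete item and nothing to shift — no conflicts. The grammar is LR(0).

Answer: Yes, the grammar is LR(0)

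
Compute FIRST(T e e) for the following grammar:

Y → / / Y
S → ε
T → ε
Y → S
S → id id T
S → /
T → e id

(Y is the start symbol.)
FIRST sets of the non-terminals involved (from the grammar, by fixed-point iteration):
  FIRST(T) = { 'e', ε }

To compute FIRST(T e e), process the symbols left to right:
Symbol T is a non-terminal. Add FIRST(T) \ {ε} = { 'e' }
T is nullable (ε ∈ FIRST(T)), continue to the next symbol.
Symbol e is a terminal. Add 'e' and stop.
FIRST(T e e) = { 'e' }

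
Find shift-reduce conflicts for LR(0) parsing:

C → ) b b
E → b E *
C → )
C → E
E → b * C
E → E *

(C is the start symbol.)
Yes — I1: [C → ) .] vs [C → ) . b b]; I3: [C → E .] vs [E → E . *]

Augment with C' → C and build the canonical LR(0) collection (I0 = CLOSURE({[C' → . C]}), then GOTO on every symbol after a dot until no new states appear). It has 12 states:
  I0: { [C → . ) b b], [C → . )], [C → . E], [C' → . C], [E → . E *], [E → . b * C], [E → . b E *] }  — shift
  I1: { [C → ) . b b], [C → ) .] }  — shift, reduce
  I2: { [C' → C .] }  — accept
  I3: { [C → E .], [E → E . *] }  — shift, reduce
  I4: { [E → . E *], [E → . b * C], [E → . b E *], [E → b . * C], [E → b . E *] }  — shift
  I5: { [C → . ) b b], [C → . )], [C → . E], [E → . E *], [E → . b * C], [E → . b E *], [E → b * . C] }  — shift
  I6: { [E → E . *], [E → b E . *] }  — shift
  I7: { [E → E * .], [E → b E * .] }  — 2 reduces
  I8: { [E → b * C .] }  — reduce
  I9: { [E → E * .] }  — reduce
  I10: { [C → ) b . b] }  — shift
  I11: { [C → ) b b .] }  — reduce

I1 contains reduce item [C → ) .] and shift item [C → ) . b b] — shift-reduce conflict.
I3 contains reduce item [C → E .] and shift item [E → E . *] — shift-reduce conflict.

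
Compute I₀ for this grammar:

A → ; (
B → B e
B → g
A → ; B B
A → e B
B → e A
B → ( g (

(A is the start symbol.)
{ [A → . ; (], [A → . ; B B], [A → . e B], [A' → . A] }

First, augment the grammar with A' → A
I₀ = CLOSURE({ [A' → . A] }):
  [A' → . A] has the dot before A: add [A → . ; (], [A → . ; B B], [A → . e B]
No further items can be added.

I₀ = { [A → . ; (], [A → . ; B B], [A → . e B], [A' → . A] }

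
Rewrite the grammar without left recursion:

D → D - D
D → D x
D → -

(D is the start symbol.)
D → - D'
D' → - D D'
D' → x D'
D' → ε

D is directly left-recursive. The standard transformation for
  A → A α₁ | ... | A α_m | β₁ | ... | β_n
is
  A  → β₁ A' | ... | β_n A'
  A' → α₁ A' | ... | α_m A' | ε

D → - becomes D → - D'
D → D - D becomes D' → - D D'
D → D x becomes D' → x D'
Add D' → ε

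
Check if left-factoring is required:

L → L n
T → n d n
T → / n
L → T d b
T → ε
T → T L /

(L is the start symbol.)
Left-factoring is needed when two productions for the same non-terminal
share a common prefix on the right-hand side.

Productions for L:
  L → L n
  L → T d b
Productions for T:
  T → n d n
  T → / n
  T → ε
  T → T L /

No common prefixes found.

Answer: No, left-factoring is not needed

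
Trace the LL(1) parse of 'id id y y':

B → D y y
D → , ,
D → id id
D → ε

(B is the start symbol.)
Stack is shown with the top on the left.

Stack        Input        Action
--------------------------------
B $          id id y y $  output B → D y y
D y y $      id id y y $  output D → id id
id id y y $  id id y y $  match 'id'
id y y $     id y y $     match 'id'
y y $        y y $        match 'y'
y $          y $          match 'y'
$            $            accept

The string is accepted.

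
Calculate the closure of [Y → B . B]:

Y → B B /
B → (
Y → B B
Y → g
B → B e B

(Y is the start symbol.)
{ [B → . (], [B → . B e B], [Y → B . B] }

To compute CLOSURE, for each item [A → α.Bβ] where B is a non-terminal, add [B → .γ] for all productions B → γ; repeat for the newly added items until nothing changes.

Start with: [Y → B . B]
  [Y → B . B] has the dot before B: add [B → . (], [B → . B e B]
No further items can be added.

CLOSURE = { [B → . (], [B → . B e B], [Y → B . B] }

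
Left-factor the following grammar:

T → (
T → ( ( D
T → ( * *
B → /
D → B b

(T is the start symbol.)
Left-factoring transforms A → αβ₁ | αβ₂ into A → αA' and A' → β₁ | β₂
(α is the longest common prefix among the alternatives). Repeat until
no nonterminal has two alternatives with a common prefix.

Round 1: T has alternatives sharing prefix '('. Introduce T': T → ( T'
  Add: T' → ε
  Add: T' → ( D
  Add: T' → * *

No remaining common prefixes — done.

Resulting grammar:
T → ( T'
T' → ε
T' → ( D
T' → * *
B → /
D → B b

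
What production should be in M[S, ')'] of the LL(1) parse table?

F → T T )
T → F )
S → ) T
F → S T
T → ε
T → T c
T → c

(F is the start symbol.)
To find M[S, ')'], we find productions for S where ')' is in the predict set (PREDICT(N → α) = (FIRST(α) \ {ε}) ∪ (FOLLOW(N) if α ⇒* ε)).

S → ) T: PREDICT = { ')' }
  ')' is in predict set, so this production goes in M[S, ')']

M[S, ')'] = S → ) T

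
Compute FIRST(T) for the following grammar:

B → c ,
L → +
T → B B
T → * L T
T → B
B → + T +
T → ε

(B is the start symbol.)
{ '*', '+', 'c', ε }

To compute FIRST(T), examine every production with T on the left-hand side, reading each right-hand side left to right until a non-nullable symbol is reached.

FIRST sets of the other non-terminals involved (by the same procedure, iterated to a fixed point):
  FIRST(B) = { '+', 'c' }

From T → B B:
  - B is a non-terminal: add FIRST(B) \ {ε} = { '+', 'c' }
    B is not nullable, so stop
From T → * L T:
  - '*' is a terminal: add '*' and stop
From T → B:
  - B is a non-terminal: add FIRST(B) \ {ε} = { '+', 'c' }
    B is not nullable, so stop
From T → ε:
  - ε-production, so ε ∈ FIRST(T)

Collecting: FIRST(T) = { '*', '+', 'c', ε }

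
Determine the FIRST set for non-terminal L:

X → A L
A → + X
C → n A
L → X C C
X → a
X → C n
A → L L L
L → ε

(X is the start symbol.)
FIRST sets of the other non-terminals involved (by the same procedure, iterated to a fixed point):
  FIRST(X) = { '+', 'a', 'n', ε }
  FIRST(C) = { 'n' }

From L → X C C:
  - X is a non-terminal: add FIRST(X) \ {ε} = { '+', 'a', 'n' }
    X is nullable, so continue to the next symbol
  - C is a non-terminal: add FIRST(C) \ {ε} = { 'n' }
    C is not nullable, so stop
From L → ε:
  - ε-production, so ε ∈ FIRST(L)

Collecting: FIRST(L) = { '+', 'a', 'n', ε }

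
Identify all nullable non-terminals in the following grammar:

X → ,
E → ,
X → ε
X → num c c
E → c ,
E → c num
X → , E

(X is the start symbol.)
{ 'X' }

ε-productions: X → ε
So X is immediately nullable.
No further non-terminal can be added: every production for the remaining non-terminals contains a terminal or a non-nullable non-terminal.
Nullable = { 'X' }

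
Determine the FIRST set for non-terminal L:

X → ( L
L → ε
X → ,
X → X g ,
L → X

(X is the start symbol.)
{ '(', ',', ε }

FIRST sets of the other non-terminals involved (by the same procedure, iterated to a fixed point):
  FIRST(X) = { '(', ',' }

From L → ε:
  - ε-production, so ε ∈ FIRST(L)
From L → X:
  - X is a non-terminal: add FIRST(X) \ {ε} = { '(', ',' }
    X is not nullable, so stop

Collecting: FIRST(L) = { '(', ',', ε }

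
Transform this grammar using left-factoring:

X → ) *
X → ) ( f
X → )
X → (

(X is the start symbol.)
X → ) X'
X' → *
X' → ( f
X' → ε
X → (

Left-factoring transforms A → αβ₁ | αβ₂ into A → αA' and A' → β₁ | β₂
(α is the longest common prefix among the alternatives). Repeat until
no nonterminal has two alternatives with a common prefix.

Round 1: X has alternatives sharing prefix ')'. Introduce X': X → ) X'
  Add: X' → *
  Add: X' → ( f
  Add: X' → ε

No remaining common prefixes — done.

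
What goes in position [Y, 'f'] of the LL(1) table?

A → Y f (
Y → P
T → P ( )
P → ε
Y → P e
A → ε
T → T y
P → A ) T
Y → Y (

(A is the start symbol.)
Y → P, Y → P e, Y → Y (

To find M[Y, 'f'], we find productions for Y where 'f' is in the predict set (PREDICT(N → α) = (FIRST(α) \ {ε}) ∪ (FOLLOW(N) if α ⇒* ε)).

Relevant sets:
  FIRST(P) = { '(', ')', 'e', 'f', ε }
  FIRST(Y) = { '(', ')', 'e', 'f', ε }
  FOLLOW(Y) = { '(', 'f' }

Y → P: PREDICT = { '(', ')', 'e', 'f' }
  'f' is in predict set, so this production goes in M[Y, 'f']
Y → P e: PREDICT = { '(', ')', 'e', 'f' }
  'f' is in predict set, so this production goes in M[Y, 'f']
Y → Y (: PREDICT = { '(', ')', 'e', 'f' }
  'f' is in predict set, so this production goes in M[Y, 'f']

M[Y, 'f'] = Y → P, Y → P e, Y → Y (  (a multiply-defined cell — the grammar is not LL(1))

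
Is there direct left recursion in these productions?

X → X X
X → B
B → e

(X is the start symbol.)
Yes, X is left-recursive

Direct left recursion occurs when N → N α for some non-terminal N (the right-hand side begins with the left-hand side itself).

X → X X: LEFT RECURSIVE (starts with X)
X → B: starts with B
B → e: starts with e

The grammar has direct left recursion on: X.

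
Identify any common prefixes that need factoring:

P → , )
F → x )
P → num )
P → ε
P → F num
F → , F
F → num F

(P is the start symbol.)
Left-factoring is needed when two productions for the same non-terminal
share a common prefix on the right-hand side.

Productions for P:
  P → , )
  P → num )
  P → ε
  P → F num
Productions for F:
  F → x )
  F → , F
  F → num F

No common prefixes found.

Answer: No, left-factoring is not needed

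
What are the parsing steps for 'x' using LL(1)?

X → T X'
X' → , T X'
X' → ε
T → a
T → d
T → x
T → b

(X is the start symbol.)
LL(1) parsing maintains a stack (initially the start symbol over $) and the input. At each step: if the stack top is a terminal, match it against the current input token; if it is a non-terminal N, replace it with the RHS of M[N, lookahead] (the unique production whose predict set contains the lookahead).

Stack is shown with the top on the left.

Stack   Input  Action
---------------------
X $     x $    output X → T X'
T X' $  x $    output T → x
x X' $  x $    match 'x'
X' $    $      output X' → ε
$       $      accept

The string is accepted.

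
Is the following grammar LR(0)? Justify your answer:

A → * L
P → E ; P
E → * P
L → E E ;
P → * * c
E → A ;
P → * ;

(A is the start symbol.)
A grammar is LR(0) if no state in the canonical LR(0) collection has:
  - both a shift item (dot before a terminal) and a complete item (shift-reduce conflict), or
  - two or more complete items (reduce-reduce conflict; the accept item [A' → A .] counts as a complete item here).

Augment with A' → A and build the canonical LR(0) collection (I0 = CLOSURE({[A' → . A]}), then GOTO on every symbol after a dot until no new states appear). It has 19 states:
  I0: { [A → . * L], [A' → . A] }  — shift
  I1: { [A → * . L], [A → . * L], [E → . * P], [E → . A ;], [L → . E E ;] }  — shift
  I2: { [A' → A .] }  — accept
  I3: { [A → * . L], [A → . * L], [E → * . P], [E → . * P], [E → . A ;], [L → . E E ;], [P → . * * c], [P → . * ;], [P → . E ; P] }  — shift
  I4: { [E → A . ;] }  — shift
  I5: { [A → . * L], [E → . * P], [E → . A ;], [L → E . E ;] }  — shift
  I6: { [A → * L .] }  — reduce
  I7: { [L → E E . ;] }  — shift
  I8: { [L → E E ; .] }  — reduce
  I9: { [E → A ; .] }  — reduce
  I10: { [A → * . L], [A → . * L], [E → * . P], [E → . * P], [E → . A ;], [L → . E E ;], [P → * . * c], [P → * . ;], [P → . * * c], [P → . * ;], [P → . E ; P] }  — shift
  I11: { [A → . * L], [E → . * P], [E → . A ;], [L → E . E ;], [P → E . ; P] }  — shift
  I12: { [E → * P .] }  — reduce
  I13: { [A → . * L], [E → . * P], [E → . A ;], [P → . * * c], [P → . * ;], [P → . E ; P], [P → E ; . P] }  — shift
  I14: { [P → E . ; P] }  — shift
  I15: { [P → E ; P .] }  — reduce
  I16: { [A → * . L], [A → . * L], [E → * . P], [E → . * P], [E → . A ;], [L → . E E ;], [P → * * . c], [P → * . * c], [P → * . ;], [P → . * * c], [P → . * ;], [P → . E ; P] }  — shift
  I17: { [P → * ; .] }  — reduce
  I18: { [P → * * c .] }  — reduce

Every state is either a pure shift/goto state or contains exactly one complete item and nothing to shift — no conflicts. The grammar is LR(0).

Answer: Yes, the grammar is LR(0)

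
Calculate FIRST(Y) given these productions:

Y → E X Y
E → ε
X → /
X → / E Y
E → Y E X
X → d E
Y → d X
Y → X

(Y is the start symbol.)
{ '/', 'd' }

To compute FIRST(Y), examine every production with Y on the left-hand side, reading each right-hand side left to right until a non-nullable symbol is reached.

FIRST sets of the other non-terminals involved (by the same procedure, iterated to a fixed point):
  FIRST(E) = { '/', 'd', ε }
  FIRST(X) = { '/', 'd' }

From Y → E X Y:
  - E is a non-terminal: add FIRST(E) \ {ε} = { '/', 'd' }
    E is nullable, so continue to the next symbol
  - X is a non-terminal: add FIRST(X) \ {ε} = { '/', 'd' }
    X is not nullable, so stop
From Y → d X:
  - d is a terminal: add 'd' and stop
From Y → X:
  - X is a non-terminal: add FIRST(X) \ {ε} = { '/', 'd' }
    X is not nullable, so stop

Collecting: FIRST(Y) = { '/', 'd' }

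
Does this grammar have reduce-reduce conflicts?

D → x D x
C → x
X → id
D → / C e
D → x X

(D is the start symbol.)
No reduce-reduce conflicts

A reduce-reduce conflict occurs when an LR(0) state has two complete items [A → α .] and [B → β .] — both call for a reduction, and with no lookahead the parser cannot choose between them.

Augment with D' → D and build the canonical LR(0) collection (I0 = CLOSURE({[D' → . D]}), then GOTO on every symbol after a dot until no new states appear). It has 11 states:
  I0: { [D → . / C e], [D → . x D x], [D → . x X], [D' → . D] }  — shift
  I1: { [C → . x], [D → / . C e] }  — shift
  I2: { [D' → D .] }  — accept
  I3: { [D → . / C e], [D → . x D x], [D → . x X], [D → x . D x], [D → x . X], [X → . id] }  — shift
  I4: { [D → x D . x] }  — shift
  I5: { [D → x X .] }  — reduce
  I6: { [X → id .] }  — reduce
  I7: { [D → x D x .] }  — reduce
  I8: { [D → / C . e] }  — shift
  I9: { [C → x .] }  — reduce
  I10: { [D → / C e .] }  — reduce

No state contains more than one complete item.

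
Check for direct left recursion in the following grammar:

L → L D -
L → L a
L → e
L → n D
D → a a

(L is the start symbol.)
Direct left recursion occurs when N → N α for some non-terminal N (the right-hand side begins with the left-hand side itself).

L → L D -: LEFT RECURSIVE (starts with L)
L → L a: LEFT RECURSIVE (starts with L)
L → e: starts with e
L → n D: starts with n
D → a a: starts with a

The grammar has direct left recursion on: L.

Answer: Yes, L is left-recursive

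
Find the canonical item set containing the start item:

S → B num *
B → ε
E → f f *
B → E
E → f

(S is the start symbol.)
{ [B → . E], [B → .], [E → . f f *], [E → . f], [S → . B num *], [S' → . S] }

First, augment the grammar with S' → S
I₀ = CLOSURE({ [S' → . S] }):
  [S' → . S] has the dot before S: add [S → . B num *]
  [S → . B num *] has the dot before B: add [B → .], [B → . E]
  [B → . E] has the dot before E: add [E → . f f *], [E → . f]
No further items can be added.

I₀ = { [B → . E], [B → .], [E → . f f *], [E → . f], [S → . B num *], [S' → . S] }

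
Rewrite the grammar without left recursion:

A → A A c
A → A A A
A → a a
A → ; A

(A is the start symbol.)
A → a a A'
A → ; A A'
A' → A c A'
A' → A A A'
A' → ε

A is directly left-recursive. The standard transformation for
  A → A α₁ | ... | A α_m | β₁ | ... | β_n
is
  A  → β₁ A' | ... | β_n A'
  A' → α₁ A' | ... | α_m A' | ε

A → a a becomes A → a a A'
A → ; A becomes A → ; A A'
A → A A c becomes A' → A c A'
A → A A A becomes A' → A A A'
Add A' → ε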